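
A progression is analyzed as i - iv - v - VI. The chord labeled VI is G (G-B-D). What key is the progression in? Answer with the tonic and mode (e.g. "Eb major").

B minor

VI is given as G-B-D — a major triad with root G.
VI on G implies G is the submediant; that puts the tonic at B, and the uppercase numeral fits minor mode.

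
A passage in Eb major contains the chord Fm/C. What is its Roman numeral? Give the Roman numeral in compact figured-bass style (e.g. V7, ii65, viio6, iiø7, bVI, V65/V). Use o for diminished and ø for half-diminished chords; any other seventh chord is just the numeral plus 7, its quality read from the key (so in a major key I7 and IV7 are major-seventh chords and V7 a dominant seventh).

ii64

The pitches F-Ab-C form a minor triad rooted on F.
In Eb major, F is the supertonic; the diatonic minor triad there is ii.
With C in the bass the chord is in second inversion, so the figured bass is 64.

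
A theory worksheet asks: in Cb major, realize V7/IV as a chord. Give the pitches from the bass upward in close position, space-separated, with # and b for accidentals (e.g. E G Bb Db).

The slash means an applied dominant: we want the dominant of IV. In Cb major, IV is Fb major, and its dominant is built on Cb.
Building a dominant seventh chord on Cb gives Cb-Eb-Gb-Bbb.

Cb Eb Gb Bbb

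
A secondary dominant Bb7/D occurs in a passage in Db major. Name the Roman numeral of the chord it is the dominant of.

ii

The chord is a dominant seventh chord on Bb.
A dominant resolves down a perfect fifth: Bb → Eb. In Db major, Eb is scale degree 2, i.e. ii.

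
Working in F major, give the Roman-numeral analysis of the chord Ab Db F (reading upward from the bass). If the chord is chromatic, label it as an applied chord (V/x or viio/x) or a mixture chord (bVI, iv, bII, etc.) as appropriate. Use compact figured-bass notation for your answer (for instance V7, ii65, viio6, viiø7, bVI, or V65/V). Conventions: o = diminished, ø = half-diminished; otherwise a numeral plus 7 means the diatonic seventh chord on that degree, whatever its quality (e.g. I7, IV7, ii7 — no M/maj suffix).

bVI64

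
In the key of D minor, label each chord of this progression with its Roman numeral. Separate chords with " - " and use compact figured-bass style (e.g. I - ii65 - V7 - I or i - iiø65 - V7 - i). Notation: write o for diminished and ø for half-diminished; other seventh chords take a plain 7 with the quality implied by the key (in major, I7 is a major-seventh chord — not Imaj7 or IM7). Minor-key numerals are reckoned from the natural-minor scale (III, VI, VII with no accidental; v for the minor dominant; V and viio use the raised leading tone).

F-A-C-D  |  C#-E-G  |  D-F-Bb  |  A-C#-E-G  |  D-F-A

i65 - viio - VI6 - V7 - i

F-A-C-D has root D, degree 1 in D minor, so i65.
C#-E-G: diminished triad on C# = scale degree 7 → viio.
D-F-Bb has root Bb, degree 6 in D minor, so VI6.
A-C#-E-G: root A is the dominant; dominant seventh chord there is V7.
D-F-A: minor triad on D = scale degree 1 → i.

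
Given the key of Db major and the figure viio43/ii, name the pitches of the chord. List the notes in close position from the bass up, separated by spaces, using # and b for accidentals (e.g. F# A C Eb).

viio43/ii is a secondary leading-tone chord. The target ii is Eb in Db major; the applied chord is rooted a semitone below, on D.
Building a fully diminished seventh chord on D gives D-F-Ab-Cb.
The figured bass 43 indicates second inversion, placing the fifth (Ab) in the bass: Ab-Cb-D-F.

Ab Cb D F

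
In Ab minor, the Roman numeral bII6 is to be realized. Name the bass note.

Db

bII in Ab minor has root Bbb; the chord is Bbb-Db-Fb.
The figure 6 means first inversion — the third is in the bass.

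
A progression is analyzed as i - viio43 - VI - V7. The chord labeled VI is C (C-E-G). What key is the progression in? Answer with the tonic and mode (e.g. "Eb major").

E minor

The chord C is a major triad rooted on C; its label is VI.
If C is scale degree 6 and the mode makes that degree carry a major triad, the tonic is E and the mode is minor.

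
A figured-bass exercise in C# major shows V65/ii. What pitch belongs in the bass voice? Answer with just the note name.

C##

The applied chord V65/ii is rooted on A#: A#-C##-E#-G#.
The figure 65 means first inversion — the third is in the bass.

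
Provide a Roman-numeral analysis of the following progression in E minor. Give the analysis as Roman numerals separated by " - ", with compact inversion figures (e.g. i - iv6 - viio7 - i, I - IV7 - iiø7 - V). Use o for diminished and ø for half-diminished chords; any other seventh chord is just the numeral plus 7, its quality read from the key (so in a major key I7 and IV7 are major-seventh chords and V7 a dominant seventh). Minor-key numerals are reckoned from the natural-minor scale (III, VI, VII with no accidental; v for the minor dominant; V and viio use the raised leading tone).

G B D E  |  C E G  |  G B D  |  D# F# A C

G-B-D-E: root E is the tonic; minor seventh chord there is i65.
C-E-G has root C, degree 6 in E minor, so VI.
G-B-D has root G, degree 3 in E minor, so III.
D#-F#-A-C has root D#, degree 7 in E minor, so viio7.

i65 - VI - III - viio7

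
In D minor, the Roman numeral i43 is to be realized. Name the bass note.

i in D minor has root D; the chord is D-F-A-C.
The figure 43 means second inversion — the fifth is in the bass.

A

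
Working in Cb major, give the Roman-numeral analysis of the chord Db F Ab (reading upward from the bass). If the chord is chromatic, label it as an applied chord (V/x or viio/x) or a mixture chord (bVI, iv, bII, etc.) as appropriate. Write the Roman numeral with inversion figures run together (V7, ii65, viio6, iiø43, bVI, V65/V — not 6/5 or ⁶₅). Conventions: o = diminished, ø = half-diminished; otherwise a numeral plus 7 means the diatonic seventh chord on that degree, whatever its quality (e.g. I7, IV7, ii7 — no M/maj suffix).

The pitches Db-F-Ab form a major triad rooted on Db.
Db is not a diatonic chord root with this quality in Cb major, but it lies a perfect fifth above Gb (V), so the chord functions as an applied dominant of V.

V/V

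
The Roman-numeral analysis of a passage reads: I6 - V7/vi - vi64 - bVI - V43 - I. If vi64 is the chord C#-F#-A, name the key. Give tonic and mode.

The chord F#m/C# is a minor triad rooted on F#; its label is vi64.
If F# is scale degree 6 and the mode makes that degree carry a minor triad, the tonic is A and the mode is major.

A major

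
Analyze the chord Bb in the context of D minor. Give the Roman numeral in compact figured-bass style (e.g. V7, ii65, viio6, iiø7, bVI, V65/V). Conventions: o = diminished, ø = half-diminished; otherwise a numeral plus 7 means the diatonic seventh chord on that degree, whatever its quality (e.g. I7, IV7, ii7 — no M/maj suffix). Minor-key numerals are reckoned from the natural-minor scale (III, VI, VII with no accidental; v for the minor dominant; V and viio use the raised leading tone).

Stacked in thirds the chord is Bb-D-F: a major triad on Bb.
Bb is scale degree 6 in D minor, and a major triad on that degree is written VI.

VI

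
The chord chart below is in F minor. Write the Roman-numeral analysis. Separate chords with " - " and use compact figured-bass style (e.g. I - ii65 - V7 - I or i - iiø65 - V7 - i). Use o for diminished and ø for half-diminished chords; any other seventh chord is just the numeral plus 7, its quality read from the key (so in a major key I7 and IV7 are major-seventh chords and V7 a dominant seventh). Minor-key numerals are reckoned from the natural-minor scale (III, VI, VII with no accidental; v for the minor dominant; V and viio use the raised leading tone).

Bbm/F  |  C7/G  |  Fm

Bbm/F: minor triad on Bb = scale degree 4 → iv64.
C7/G has root C, degree 5 in F minor, so V43.
Fm: minor triad on F = scale degree 1 → i.

iv64 - V43 - i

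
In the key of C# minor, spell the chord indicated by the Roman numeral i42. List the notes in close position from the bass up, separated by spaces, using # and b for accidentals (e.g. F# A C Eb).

The numeral's case and figure indicate a minor seventh chord. In C# minor its root, scale degree 1, is C#.
That chord is spelled C#-E-G#-B.
The figured bass 42 indicates third inversion, placing the seventh (B) in the bass: B-C#-E-G#.

B C# E G#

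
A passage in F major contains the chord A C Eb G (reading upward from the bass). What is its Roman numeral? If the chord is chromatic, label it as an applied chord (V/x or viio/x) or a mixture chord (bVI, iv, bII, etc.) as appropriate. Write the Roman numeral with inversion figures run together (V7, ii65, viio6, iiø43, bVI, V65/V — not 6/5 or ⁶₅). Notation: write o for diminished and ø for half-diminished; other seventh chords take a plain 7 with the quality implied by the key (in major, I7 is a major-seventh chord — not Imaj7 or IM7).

viiø7/IV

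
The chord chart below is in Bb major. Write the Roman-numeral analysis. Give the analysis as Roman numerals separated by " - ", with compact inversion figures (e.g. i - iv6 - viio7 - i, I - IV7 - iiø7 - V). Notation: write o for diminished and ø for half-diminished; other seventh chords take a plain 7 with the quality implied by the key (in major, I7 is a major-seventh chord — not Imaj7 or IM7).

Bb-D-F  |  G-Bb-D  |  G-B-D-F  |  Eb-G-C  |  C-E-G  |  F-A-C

I - vi - V7/ii - ii6 - V/V - V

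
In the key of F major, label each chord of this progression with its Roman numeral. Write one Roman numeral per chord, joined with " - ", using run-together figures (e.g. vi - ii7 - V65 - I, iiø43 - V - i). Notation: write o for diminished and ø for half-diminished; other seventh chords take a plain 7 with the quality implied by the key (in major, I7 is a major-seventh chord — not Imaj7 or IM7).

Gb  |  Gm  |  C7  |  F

Gb: major triad on Gb — chromatic; Gb is the lowered second degree, so this is the Neapolitan chord, bII.
Gm: minor triad on G = scale degree 2 → ii.
C7: root C is the dominant; dominant seventh chord there is V7.
F: major triad on F = scale degree 1 → I.

bII - ii - V7 - I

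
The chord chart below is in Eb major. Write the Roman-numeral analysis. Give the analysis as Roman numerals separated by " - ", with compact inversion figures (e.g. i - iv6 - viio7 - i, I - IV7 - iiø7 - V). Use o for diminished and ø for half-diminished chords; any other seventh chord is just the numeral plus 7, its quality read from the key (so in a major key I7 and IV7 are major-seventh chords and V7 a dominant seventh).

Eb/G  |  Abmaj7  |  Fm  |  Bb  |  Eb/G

I6 - IV7 - ii - V - I6

Eb/G: root Eb is the tonic; major triad there is I6.
Abmaj7: root Ab is the subdominant; major seventh chord there is IV7.
Fm: root F is the supertonic; minor triad there is ii.
Bb: root Bb is the dominant; major triad there is V.
Eb/G: root Eb is the tonic; major triad there is I6.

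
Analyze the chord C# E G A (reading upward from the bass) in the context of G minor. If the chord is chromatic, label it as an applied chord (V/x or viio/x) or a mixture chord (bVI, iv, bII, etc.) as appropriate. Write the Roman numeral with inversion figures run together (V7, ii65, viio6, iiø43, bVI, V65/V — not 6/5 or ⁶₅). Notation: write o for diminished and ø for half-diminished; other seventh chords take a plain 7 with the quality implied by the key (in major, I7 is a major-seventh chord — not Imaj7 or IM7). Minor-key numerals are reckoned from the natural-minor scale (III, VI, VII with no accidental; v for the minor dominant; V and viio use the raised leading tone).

V65/V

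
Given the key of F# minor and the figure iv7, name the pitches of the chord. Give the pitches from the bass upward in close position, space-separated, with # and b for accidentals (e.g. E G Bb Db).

B D F# A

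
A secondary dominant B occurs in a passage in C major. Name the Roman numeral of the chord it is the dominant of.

The chord is a major triad on B.
A dominant resolves down a perfect fifth: B → E. In C major, E is scale degree 3, i.e. iii.

iii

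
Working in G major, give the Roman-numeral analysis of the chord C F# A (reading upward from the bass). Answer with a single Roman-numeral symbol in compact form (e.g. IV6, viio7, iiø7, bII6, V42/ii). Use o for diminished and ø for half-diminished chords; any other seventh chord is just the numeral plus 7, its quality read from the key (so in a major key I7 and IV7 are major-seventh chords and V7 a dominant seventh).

Stacked in thirds the chord is F#-A-C: a diminished triad on F#.
F# is scale degree 7 in G major, and a diminished triad on that degree is written viio.
With C in the bass the chord is in second inversion, so the figured bass is 64.

viio64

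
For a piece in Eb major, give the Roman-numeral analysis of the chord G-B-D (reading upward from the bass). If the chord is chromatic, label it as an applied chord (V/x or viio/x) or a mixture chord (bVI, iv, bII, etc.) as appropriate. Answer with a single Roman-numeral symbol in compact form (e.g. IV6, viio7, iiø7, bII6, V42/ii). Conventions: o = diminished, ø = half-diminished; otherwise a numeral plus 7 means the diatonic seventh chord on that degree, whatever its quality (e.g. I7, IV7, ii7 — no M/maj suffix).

V/vi

Stacked in thirds the chord is G-B-D: a major triad on G.
G is not a diatonic chord root with this quality in Eb major, but it lies a perfect fifth above C (vi), so the chord functions as an applied dominant of vi.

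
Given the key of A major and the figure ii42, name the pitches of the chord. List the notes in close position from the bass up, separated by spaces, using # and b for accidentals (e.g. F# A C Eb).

The numeral's case and figure indicate a minor seventh chord. In A major its root, scale degree 2, is B.
Stacking thirds from B gives B-D-F#-A.
The figured bass 42 indicates third inversion, placing the seventh (A) in the bass: A-B-D-F#.

A B D F#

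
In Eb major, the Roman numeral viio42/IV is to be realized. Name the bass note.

The applied chord viio42/IV is rooted on G: G-Bb-Db-Fb.
The figure 42 means third inversion — the seventh is in the bass.

Fb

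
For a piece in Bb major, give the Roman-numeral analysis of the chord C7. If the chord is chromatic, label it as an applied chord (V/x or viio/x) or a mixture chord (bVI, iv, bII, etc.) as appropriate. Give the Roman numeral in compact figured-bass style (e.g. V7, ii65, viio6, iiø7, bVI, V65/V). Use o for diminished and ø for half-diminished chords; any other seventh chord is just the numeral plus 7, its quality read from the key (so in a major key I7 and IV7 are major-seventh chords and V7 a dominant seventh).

V7/V

The pitches C-E-G-Bb form a dominant seventh chord rooted on C.
C is not a diatonic chord root with this quality in Bb major, but it lies a perfect fifth above F (V), so the chord functions as an applied dominant of V.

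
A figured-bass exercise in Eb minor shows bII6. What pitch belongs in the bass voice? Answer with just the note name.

bII in Eb minor has root Fb; the chord is Fb-Ab-Cb.
The figure 6 means first inversion — the third is in the bass.

Ab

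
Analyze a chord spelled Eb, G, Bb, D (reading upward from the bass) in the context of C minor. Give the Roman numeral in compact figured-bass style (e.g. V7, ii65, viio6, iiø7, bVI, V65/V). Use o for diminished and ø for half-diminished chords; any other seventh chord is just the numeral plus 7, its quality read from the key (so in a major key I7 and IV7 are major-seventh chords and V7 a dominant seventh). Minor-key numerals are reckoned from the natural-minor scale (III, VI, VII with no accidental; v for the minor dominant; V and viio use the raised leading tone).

Stacked in thirds the chord is Eb-G-Bb-D: a major seventh chord on Eb.
In C minor, Eb is the mediant; the diatonic major seventh chord there is III7.

III7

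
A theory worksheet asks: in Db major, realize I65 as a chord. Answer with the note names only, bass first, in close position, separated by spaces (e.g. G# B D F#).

F Ab C Db

The numeral's case and figure indicate a major seventh chord. In Db major its root, the first degree, is Db.
Stacking thirds from Db gives Db-F-Ab-C.
The figured bass 65 indicates first inversion, placing the third (F) in the bass: F-Ab-C-Db.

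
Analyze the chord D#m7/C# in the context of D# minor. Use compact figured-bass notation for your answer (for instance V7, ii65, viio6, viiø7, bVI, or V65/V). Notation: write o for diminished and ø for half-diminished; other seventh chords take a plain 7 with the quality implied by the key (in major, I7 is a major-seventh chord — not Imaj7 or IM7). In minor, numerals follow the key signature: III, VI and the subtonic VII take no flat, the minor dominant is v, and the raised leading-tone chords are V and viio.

i42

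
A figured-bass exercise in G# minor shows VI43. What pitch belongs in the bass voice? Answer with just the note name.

B

VI in G# minor has root E; the chord is E-G#-B-D#.
The figure 43 means second inversion — the fifth is in the bass.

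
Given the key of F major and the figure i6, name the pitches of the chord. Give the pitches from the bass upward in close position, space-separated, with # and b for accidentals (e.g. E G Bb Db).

Scale degree 1 in F major is F; here the chord built on it is altered to a minor triad. i6 is the minor tonic, borrowed from the parallel minor.
So the chord is F-Ab-C, a minor triad.
With the 6 figure the chord is in first inversion; from the bass Ab upward in close position it reads Ab-C-F.

Ab C F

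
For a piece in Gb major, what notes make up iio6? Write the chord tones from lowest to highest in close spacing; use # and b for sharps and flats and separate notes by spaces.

Cb Ebb Ab

Scale degree 2 in Gb major is Ab; here the chord built on it is altered to a diminished triad. iio6 is the diminished supertonic triad, borrowed from the parallel minor.
So the chord is Ab-Cb-Ebb, a diminished triad.
The figured bass 6 indicates first inversion, placing the third (Cb) in the bass: Cb-Ebb-Ab.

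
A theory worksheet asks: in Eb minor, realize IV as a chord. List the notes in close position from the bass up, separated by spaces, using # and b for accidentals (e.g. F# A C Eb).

Ab C Eb

Scale degree 4 in Eb minor is Ab; here the chord built on it is altered to a major triad. IV is the major subdominant, borrowed from the parallel major.
So the chord is Ab-C-Eb.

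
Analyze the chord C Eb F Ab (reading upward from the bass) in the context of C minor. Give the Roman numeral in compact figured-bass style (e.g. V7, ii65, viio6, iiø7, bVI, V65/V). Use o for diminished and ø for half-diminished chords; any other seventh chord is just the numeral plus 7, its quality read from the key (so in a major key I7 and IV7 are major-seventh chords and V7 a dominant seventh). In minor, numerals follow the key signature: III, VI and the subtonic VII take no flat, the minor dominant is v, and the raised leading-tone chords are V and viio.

iv43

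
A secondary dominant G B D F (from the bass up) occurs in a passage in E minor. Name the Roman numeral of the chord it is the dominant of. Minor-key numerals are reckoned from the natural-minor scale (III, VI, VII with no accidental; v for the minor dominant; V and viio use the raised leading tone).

VI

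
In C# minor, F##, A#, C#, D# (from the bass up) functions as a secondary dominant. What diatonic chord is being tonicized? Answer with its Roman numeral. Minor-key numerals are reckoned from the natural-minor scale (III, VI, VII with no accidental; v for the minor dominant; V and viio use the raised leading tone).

V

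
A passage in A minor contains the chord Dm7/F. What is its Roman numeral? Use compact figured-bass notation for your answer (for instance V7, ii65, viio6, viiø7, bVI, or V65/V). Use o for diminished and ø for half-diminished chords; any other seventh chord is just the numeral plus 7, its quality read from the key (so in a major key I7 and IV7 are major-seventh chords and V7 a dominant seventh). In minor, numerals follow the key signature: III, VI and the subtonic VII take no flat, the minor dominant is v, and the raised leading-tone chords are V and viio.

iv65

The pitches D-F-A-C form a minor seventh chord rooted on D.
D is scale degree 4 in A minor, and a minor seventh chord on that degree is written iv7.
With F in the bass the chord is in first inversion, so the figured bass is 65.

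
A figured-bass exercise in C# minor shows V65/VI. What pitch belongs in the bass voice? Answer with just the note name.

G#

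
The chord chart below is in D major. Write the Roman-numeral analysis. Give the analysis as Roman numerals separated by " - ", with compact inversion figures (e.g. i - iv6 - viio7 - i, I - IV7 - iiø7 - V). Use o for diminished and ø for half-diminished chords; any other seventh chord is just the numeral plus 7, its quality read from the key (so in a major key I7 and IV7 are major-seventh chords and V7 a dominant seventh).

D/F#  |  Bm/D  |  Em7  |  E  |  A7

D/F#: root D is the tonic; major triad there is I6.
Bm/D: minor triad on B = scale degree 6 → vi6.
Em7 has root E, degree 2 in D major, so ii7.
E is the secondary dominant of V (major triad on E): V/V.
A7: dominant seventh chord on A = scale degree 5 → V7.

I6 - vi6 - ii7 - V/V - V7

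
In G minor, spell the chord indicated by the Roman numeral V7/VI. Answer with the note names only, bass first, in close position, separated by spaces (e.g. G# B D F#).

The slash means an applied dominant: we want the dominant of VI. In G minor, VI is Eb major, and its dominant is built on Bb.
Building a dominant seventh chord on Bb gives Bb-D-F-Ab.

Bb D F Ab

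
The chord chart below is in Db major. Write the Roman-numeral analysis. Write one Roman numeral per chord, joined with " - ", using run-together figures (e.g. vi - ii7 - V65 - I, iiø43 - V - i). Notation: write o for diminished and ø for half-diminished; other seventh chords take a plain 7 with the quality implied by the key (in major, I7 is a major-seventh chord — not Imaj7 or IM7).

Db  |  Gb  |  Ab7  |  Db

Db: root Db is the tonic; major triad there is I.
Gb: root Gb is the subdominant; major triad there is IV.
Ab7: root Ab is the dominant; dominant seventh chord there is V7.
Db has root Db, degree 1 in Db major, so I.

I - IV - V7 - I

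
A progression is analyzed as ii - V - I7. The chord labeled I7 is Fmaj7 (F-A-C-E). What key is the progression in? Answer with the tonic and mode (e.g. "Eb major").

The chord Fmaj7 is a major seventh chord rooted on F; its label is I7.
If F is scale degree 1 and the mode makes that degree carry a major seventh chord, the tonic is F and the mode is major.

F major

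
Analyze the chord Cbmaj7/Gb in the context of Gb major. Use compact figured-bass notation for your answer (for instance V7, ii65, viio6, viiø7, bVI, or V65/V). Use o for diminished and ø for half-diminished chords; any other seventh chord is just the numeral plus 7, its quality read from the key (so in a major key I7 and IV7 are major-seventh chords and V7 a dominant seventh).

Stacked in thirds the chord is Cb-Eb-Gb-Bb: a major seventh chord on Cb.
In Gb major, Cb is the subdominant; the diatonic major seventh chord there is IV7.
With Gb in the bass the chord is in second inversion, so the figured bass is 43.

IV43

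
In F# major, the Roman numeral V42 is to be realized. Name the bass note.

B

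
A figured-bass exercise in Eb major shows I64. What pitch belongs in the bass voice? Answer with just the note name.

Bb

I in Eb major has root Eb; the chord is Eb-G-Bb.
The figure 64 means second inversion — the fifth is in the bass.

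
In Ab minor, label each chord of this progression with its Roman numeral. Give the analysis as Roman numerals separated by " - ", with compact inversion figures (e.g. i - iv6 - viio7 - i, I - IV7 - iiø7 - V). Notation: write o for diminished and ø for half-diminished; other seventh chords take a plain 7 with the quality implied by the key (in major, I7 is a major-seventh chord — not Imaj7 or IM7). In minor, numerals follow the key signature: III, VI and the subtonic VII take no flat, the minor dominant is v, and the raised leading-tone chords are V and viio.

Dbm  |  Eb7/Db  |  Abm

Dbm has root Db, degree 4 in Ab minor, so iv.
Eb7/Db: root Eb is the dominant; dominant seventh chord there is V42.
Abm: minor triad on Ab = scale degree 1 → i.

iv - V42 - i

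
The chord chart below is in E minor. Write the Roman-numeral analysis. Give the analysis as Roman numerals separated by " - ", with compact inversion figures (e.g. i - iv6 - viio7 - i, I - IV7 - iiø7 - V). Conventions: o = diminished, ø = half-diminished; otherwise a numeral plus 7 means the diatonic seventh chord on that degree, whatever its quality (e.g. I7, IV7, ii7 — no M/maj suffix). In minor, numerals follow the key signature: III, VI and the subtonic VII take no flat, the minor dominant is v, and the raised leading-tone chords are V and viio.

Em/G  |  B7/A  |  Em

i6 - V42 - i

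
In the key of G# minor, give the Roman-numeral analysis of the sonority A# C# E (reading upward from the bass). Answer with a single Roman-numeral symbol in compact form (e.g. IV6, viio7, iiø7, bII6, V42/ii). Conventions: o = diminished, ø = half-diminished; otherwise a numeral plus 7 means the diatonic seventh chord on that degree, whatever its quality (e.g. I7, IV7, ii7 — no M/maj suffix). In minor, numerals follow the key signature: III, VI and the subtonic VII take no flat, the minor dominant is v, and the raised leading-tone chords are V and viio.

iio

Stacked in thirds the chord is A#-C#-E: a diminished triad on A#.
A# is scale degree 2 in G# minor, and a diminished triad on that degree is written iio.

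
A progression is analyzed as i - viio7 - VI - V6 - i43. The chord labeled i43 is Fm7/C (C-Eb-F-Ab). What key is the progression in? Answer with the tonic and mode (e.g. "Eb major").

F minor

The chord Fm7/C is a minor seventh chord rooted on F; its label is i43.
If F is scale degree 1 and the mode makes that degree carry a minor seventh chord, the tonic is F and the mode is minor.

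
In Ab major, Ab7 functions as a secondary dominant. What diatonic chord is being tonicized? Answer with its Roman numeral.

The chord is a dominant seventh chord on Ab.
A dominant resolves down a perfect fifth: Ab → Db. In Ab major, Db is scale degree 4, i.e. IV.

IV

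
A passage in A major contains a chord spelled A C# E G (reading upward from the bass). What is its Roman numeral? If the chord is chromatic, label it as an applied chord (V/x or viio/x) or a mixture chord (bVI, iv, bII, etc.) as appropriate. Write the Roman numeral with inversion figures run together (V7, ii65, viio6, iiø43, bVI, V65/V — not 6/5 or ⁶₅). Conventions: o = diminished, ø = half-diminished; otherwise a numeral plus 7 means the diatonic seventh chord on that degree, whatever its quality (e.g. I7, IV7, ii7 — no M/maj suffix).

Stacked in thirds the chord is A-C#-E-G: a dominant seventh chord on A.
A is not a diatonic chord root with this quality in A major, but it lies a perfect fifth above D (IV), so the chord functions as an applied dominant of IV.

V7/IV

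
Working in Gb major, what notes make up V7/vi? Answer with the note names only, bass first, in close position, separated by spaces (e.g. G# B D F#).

The slash means an applied dominant: we want the dominant of vi. In Gb major, vi is Eb minor, and its dominant is built on Bb.
Building a dominant seventh chord on Bb gives Bb-D-F-Ab.

Bb D F Ab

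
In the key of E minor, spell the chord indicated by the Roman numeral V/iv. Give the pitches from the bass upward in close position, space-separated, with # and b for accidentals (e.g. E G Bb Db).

The slash means an applied dominant: we want the dominant of iv. In E minor, iv is A minor, and its dominant is built on E.
Building a major triad on E gives E-G#-B.

E G# B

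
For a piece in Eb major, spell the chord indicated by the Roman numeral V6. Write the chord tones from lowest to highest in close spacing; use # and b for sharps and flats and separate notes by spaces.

D F Bb

The numeral's case and figure indicate a major triad. In Eb major its root, the dominant, is Bb.
Stacking thirds from Bb gives Bb-D-F.
The figured bass 6 indicates first inversion, placing the third (D) in the bass: D-F-Bb.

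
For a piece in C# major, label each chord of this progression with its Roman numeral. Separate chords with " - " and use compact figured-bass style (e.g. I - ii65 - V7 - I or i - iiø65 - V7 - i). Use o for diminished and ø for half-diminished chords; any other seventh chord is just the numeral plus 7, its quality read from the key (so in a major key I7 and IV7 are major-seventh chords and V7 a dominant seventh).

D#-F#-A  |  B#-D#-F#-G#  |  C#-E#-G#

iio - V65 - I

D#-F#-A is non-diatonic — iio, a mixture chord from C# minor.
B#-D#-F#-G# has root G#, degree 5 in C# major, so V65.
C#-E#-G#: root C# is the tonic; major triad there is I.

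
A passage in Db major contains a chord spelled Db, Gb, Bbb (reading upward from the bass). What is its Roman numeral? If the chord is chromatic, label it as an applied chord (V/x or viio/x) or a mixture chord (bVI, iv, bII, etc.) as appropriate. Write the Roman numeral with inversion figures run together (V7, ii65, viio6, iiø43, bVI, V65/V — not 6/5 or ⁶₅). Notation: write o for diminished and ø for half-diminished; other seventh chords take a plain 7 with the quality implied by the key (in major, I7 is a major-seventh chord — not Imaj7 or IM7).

The pitches Gb-Bbb-Db form a minor triad rooted on Gb.
Gb is the fourth degree of Db major. This is the minor subdominant, borrowed from the parallel minor.
With Db in the bass the chord is in second inversion, so the figured bass is 64.

iv64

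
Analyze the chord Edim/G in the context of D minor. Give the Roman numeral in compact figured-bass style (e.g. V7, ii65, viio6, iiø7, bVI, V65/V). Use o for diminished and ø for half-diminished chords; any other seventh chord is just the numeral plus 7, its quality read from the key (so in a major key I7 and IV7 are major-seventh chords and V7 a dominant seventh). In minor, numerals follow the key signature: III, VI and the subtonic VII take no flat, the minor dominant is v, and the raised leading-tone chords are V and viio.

iio6

Stacked in thirds the chord is E-G-Bb: a diminished triad on E.
E is scale degree 2 in D minor, and a diminished triad on that degree is written iio.
With G in the bass the chord is in first inversion, so the figured bass is 6.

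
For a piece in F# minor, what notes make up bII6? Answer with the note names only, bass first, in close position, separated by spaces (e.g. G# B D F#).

Scale degree 2 in F# minor is G#; lowering it a half step gives G. bII6 is the Neapolitan sixth — a major triad on the lowered second degree, here in its customary first inversion.
So the chord is G-B-D, a major triad.
With the 6 figure the chord is in first inversion; from the bass B upward in close position it reads B-D-G.

B D G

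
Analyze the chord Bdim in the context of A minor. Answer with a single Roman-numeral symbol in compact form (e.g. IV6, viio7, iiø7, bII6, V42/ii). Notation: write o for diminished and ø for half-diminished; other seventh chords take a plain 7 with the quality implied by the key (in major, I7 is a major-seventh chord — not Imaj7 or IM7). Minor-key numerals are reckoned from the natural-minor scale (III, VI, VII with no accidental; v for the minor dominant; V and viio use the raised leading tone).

iio

Stacked in thirds the chord is B-D-F: a diminished triad on B.
In A minor, B is the supertonic; the diatonic diminished triad there is iio.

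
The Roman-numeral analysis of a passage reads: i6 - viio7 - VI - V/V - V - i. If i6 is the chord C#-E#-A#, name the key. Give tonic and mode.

i6 is given as C#-E#-A# — a minor triad with root A#.
If A# is scale degree 1 and the mode makes that degree carry a minor triad, the tonic is A# and the mode is minor.

A# minor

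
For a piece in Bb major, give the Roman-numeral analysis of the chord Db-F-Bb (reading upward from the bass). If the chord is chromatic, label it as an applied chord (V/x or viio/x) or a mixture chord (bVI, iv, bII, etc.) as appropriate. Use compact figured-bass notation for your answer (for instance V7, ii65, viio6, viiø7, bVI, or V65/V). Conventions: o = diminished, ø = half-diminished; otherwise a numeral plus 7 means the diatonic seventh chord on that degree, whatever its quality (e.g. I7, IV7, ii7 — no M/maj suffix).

i6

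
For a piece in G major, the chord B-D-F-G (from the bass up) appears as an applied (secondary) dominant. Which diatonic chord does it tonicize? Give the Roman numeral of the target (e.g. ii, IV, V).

IV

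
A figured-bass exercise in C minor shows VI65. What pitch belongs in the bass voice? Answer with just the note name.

VI in C minor has root Ab; the chord is Ab-C-Eb-G.
The figure 65 means first inversion — the third is in the bass.

C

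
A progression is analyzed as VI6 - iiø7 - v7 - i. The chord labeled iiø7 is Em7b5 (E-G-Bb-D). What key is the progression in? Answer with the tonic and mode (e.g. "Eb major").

iiø7 is given as E-G-Bb-D — a half-diminished seventh chord with root E.
Counting down one scale step from E places the tonic on D; a half-diminished seventh chord on degree 2 is diatonic only in minor.

D minor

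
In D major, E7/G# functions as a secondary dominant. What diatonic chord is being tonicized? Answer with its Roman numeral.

The chord is a dominant seventh chord on E.
A dominant resolves down a perfect fifth: E → A. In D major, A is scale degree 5, i.e. V.

V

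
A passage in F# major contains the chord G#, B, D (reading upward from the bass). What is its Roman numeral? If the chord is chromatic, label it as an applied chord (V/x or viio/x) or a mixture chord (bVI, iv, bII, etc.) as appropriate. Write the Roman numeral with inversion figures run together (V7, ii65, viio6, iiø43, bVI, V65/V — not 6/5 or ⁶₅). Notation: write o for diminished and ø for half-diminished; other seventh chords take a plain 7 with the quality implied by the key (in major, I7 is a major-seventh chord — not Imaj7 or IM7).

The pitches G#-B-D form a diminished triad rooted on G#.
G# is the second degree of F# major. This is the diminished supertonic triad, borrowed from the parallel minor.

iio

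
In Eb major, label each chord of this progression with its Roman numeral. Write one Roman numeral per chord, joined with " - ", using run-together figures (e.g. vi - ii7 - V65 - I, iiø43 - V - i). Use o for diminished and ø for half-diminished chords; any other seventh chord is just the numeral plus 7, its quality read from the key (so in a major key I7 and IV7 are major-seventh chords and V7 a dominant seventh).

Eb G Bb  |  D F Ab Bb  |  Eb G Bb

Eb-G-Bb: root Eb is the tonic; major triad there is I.
D-F-Ab-Bb: root Bb is the dominant; dominant seventh chord there is V65.
Eb-G-Bb: major triad on Eb = scale degree 1 → I.

I - V65 - I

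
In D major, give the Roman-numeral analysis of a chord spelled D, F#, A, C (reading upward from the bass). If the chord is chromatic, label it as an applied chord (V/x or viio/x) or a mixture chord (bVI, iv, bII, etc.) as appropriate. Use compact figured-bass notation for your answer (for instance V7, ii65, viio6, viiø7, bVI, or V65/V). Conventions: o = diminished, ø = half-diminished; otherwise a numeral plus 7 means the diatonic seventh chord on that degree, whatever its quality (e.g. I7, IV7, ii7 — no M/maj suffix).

V7/IV

Stacked in thirds the chord is D-F#-A-C: a dominant seventh chord on D.
D is not a diatonic chord root with this quality in D major, but it lies a perfect fifth above G (IV), so the chord functions as an applied dominant of IV.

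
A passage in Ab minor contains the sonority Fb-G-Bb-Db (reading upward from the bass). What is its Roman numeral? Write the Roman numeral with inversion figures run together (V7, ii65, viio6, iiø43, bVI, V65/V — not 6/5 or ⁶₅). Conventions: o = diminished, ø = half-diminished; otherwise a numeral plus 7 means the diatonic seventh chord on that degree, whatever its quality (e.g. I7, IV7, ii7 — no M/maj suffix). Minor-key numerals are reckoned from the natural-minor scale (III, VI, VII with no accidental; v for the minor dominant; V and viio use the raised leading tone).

viio42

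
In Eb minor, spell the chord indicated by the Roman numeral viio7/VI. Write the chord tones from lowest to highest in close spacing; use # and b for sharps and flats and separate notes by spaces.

The slash marks an applied leading-tone chord: viio of VI. In Eb minor, VI is Cb, so the leading tone to it is Bb, a half step below.
Building a fully diminished seventh chord on Bb gives Bb-Db-Fb-Abb.

Bb Db Fb Abb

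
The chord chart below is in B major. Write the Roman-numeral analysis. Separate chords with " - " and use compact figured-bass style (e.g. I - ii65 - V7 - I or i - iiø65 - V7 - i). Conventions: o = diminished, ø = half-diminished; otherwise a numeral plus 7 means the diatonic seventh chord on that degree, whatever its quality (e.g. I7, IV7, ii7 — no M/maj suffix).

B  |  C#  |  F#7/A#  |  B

I - V/V - V65 - I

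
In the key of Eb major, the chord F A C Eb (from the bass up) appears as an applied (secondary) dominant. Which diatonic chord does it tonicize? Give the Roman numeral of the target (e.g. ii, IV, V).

The chord is a dominant seventh chord on F.
A dominant resolves down a perfect fifth: F → Bb. In Eb major, Bb is scale degree 5, i.e. V.

V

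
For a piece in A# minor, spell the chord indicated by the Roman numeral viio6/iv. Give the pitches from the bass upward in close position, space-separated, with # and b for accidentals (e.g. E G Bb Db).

viio6/iv is a secondary leading-tone chord. The target iv is D# in A# minor; the applied chord is rooted a semitone below, on C##.
Building a diminished triad on C## gives C##-E#-G#.
With the 6 figure the chord is in first inversion; from the bass E# upward in close position it reads E#-G#-C##.

E# G# C##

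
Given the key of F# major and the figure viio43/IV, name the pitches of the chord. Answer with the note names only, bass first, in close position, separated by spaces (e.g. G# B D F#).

E G A# C#

viio43/IV is a secondary leading-tone chord. The target IV is B in F# major; the applied chord is rooted a semitone below, on A#.
Building a fully diminished seventh chord on A# gives A#-C#-E-G.
With the 43 figure the chord is in second inversion; from the bass E upward in close position it reads E-G-A#-C#.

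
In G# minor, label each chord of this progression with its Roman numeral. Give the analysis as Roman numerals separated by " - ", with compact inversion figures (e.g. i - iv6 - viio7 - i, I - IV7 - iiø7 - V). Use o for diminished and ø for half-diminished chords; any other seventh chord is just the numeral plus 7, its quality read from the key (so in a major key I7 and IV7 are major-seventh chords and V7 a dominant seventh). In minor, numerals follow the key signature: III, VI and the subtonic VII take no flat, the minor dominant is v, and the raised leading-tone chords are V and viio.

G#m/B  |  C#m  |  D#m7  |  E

i6 - iv - v7 - VI

G#m/B: root G# is the tonic; minor triad there is i6.
C#m has root C#, degree 4 in G# minor, so iv.
D#m7 has root D#, degree 5 in G# minor, so v7.
E: root E is the submediant; major triad there is VI.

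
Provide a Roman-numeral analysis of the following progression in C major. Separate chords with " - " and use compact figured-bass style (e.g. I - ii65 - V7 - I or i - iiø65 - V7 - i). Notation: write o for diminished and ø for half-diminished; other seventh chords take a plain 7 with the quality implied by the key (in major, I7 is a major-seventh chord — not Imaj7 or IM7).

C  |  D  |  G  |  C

I - V/V - V - I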